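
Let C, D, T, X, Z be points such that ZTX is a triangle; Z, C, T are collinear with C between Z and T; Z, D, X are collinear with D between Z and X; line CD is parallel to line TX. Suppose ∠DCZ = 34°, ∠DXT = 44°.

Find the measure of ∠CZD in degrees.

∠CZD = 102°

1. ∠XTZ = 34°  [CD∥TX, corresponding at C]
2. ∠TXZ = 44°  [D on ray XZ]
3. ∠TZX = 102°  [△ZTX]
4. ∠CZD = 102°  [C on ZT, D on ZX]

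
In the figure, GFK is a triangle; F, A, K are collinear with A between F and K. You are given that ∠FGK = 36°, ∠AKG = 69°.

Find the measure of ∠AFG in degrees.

∠AFG = 75°

1. ∠FKG = 69°  [A on ray KF]
2. ∠GFK = 75°  [△GFK]
3. ∠AFG = 75°  [A on ray FK]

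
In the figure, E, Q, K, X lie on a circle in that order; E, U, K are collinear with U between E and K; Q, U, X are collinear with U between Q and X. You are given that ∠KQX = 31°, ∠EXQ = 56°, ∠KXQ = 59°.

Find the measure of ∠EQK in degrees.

∠EQK = 65°

1. ∠EKQ = 56°  [same arc EQ]
2. ∠KEQ = 59°  [same arc QK]
3. ∠EQK = 65°  [△EQK]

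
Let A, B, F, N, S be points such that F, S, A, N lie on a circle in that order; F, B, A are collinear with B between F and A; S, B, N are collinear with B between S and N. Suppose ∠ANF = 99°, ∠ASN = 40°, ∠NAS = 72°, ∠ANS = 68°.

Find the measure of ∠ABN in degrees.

∠ABN = 71°

1. ∠AFN = 40°  [same arc AN]
2. ∠FAN = 41°  [△FAN]
3. ∠ABN = 71°  [△ABN]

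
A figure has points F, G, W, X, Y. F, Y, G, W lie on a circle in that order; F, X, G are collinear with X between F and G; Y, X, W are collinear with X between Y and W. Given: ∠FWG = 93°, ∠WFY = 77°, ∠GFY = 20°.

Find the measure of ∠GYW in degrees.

1. ∠WGY = 103°  [cyclic FYGW, opposite ∠F+∠G]
2. ∠GWY = 20°  [same arc YG]
3. ∠GYW = 57°  [△YGW]

∠GYW = 57°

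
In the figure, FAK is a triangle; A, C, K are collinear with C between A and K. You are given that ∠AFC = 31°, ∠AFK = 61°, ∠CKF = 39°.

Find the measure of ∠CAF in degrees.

1. ∠AKF = 39°  [C on ray KA]
2. ∠FAK = 80°  [△FAK]
3. ∠CAF = 80°  [C on ray AK]

∠CAF = 80°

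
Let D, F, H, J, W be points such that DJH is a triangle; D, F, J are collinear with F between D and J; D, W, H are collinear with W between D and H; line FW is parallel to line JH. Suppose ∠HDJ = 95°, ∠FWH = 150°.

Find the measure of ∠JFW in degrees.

1. ∠FDW = 95°  [F on DJ, W on DH]
2. ∠DWF = 30°  [linear pair at W on DH]
3. ∠DFW = 55°  [△DFW]
4. ∠JFW = 125°  [linear pair at F on DJ]

∠JFW = 125°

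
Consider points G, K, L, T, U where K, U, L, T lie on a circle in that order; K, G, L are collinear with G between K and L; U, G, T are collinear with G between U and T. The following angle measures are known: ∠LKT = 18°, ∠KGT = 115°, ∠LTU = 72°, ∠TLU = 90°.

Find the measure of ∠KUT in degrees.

∠KUT = 43°

1. ∠KTU = 47°  [△KGT]
2. ∠TKU = 90°  [cyclic KULT, opposite ∠K+∠L]
3. ∠KUT = 43°  [△KUT]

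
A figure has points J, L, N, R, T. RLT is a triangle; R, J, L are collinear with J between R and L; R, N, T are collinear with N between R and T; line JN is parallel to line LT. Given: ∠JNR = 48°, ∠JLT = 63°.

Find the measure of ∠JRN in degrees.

∠JRN = 69°

1. ∠LTR = 48°  [JN∥LT, corresponding at N]
2. ∠RLT = 63°  [J on ray LR]
3. ∠LRT = 69°  [△RLT]
4. ∠JRN = 69°  [J on RL, N on RT]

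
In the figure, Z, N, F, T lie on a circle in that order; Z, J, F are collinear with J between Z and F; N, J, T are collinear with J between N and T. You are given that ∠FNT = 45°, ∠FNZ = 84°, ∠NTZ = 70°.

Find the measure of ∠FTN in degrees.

∠FTN = 26°

1. ∠FZT = 45°  [same arc FT]
2. ∠FTZ = 96°  [cyclic ZNFT, opposite ∠N+∠T]
3. ∠TJZ = 65°  [△ZJT]
4. ∠TFZ = 39°  [△ZFT]
5. ∠FJT = 115°  [linear pair at J on ZF]
6. ∠FTN = 26°  [△FJT]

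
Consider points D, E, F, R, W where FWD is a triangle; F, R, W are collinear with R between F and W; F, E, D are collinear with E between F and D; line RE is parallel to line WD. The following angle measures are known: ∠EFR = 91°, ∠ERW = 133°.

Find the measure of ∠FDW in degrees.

1. ∠ERF = 47°  [linear pair at R on FW]
2. ∠FER = 42°  [△FRE]
3. ∠FDW = 42°  [RE∥WD, corresponding at E]

∠FDW = 42°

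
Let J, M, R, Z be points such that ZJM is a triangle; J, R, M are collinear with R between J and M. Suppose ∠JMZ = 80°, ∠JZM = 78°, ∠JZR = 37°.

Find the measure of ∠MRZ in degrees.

1. ∠MJZ = 22°  [△ZJM]
2. ∠RJZ = 22°  [R on ray JM]
3. ∠JRZ = 121°  [△ZJR]
4. ∠MRZ = 59°  [linear pair at R on JM]

∠MRZ = 59°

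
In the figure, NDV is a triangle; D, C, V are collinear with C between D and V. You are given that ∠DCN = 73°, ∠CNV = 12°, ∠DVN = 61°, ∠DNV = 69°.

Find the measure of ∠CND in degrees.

∠CND = 57°

1. ∠NDV = 50°  [△NDV]
2. ∠CDN = 50°  [C on ray DV]
3. ∠CND = 57°  [△NDC]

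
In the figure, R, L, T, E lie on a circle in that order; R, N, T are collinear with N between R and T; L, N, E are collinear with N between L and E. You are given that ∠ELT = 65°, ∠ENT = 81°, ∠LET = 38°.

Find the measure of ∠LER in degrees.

1. ∠ERT = 65°  [same arc TE]
2. ∠ENR = 99°  [linear pair at N on RT]
3. ∠LER = 16°  [△RNE]

∠LER = 16°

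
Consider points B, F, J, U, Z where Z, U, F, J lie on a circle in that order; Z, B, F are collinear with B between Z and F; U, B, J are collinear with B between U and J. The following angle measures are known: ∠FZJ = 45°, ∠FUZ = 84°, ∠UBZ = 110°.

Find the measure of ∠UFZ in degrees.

1. ∠FUJ = 45°  [same arc FJ]
2. ∠FBU = 70°  [linear pair at B on ZF]
3. ∠UFZ = 65°  [△UBF]

∠UFZ = 65°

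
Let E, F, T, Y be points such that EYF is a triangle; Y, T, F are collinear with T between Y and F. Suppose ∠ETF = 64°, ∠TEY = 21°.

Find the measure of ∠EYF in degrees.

1. ∠ETY = 116°  [linear pair at T on YF]
2. ∠EYT = 43°  [△EYT]
3. ∠EYF = 43°  [T on ray YF]

∠EYF = 43°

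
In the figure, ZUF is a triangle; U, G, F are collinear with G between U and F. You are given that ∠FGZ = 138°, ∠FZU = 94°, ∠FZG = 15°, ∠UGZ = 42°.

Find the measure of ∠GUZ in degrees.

1. ∠GFZ = 27°  [△ZGF]
2. ∠UFZ = 27°  [G on ray FU]
3. ∠FUZ = 59°  [△ZUF]
4. ∠GUZ = 59°  [G on ray UF]

∠GUZ = 59°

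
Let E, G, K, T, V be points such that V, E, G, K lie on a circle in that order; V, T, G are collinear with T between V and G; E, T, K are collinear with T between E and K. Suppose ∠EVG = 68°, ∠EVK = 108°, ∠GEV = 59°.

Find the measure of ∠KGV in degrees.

1. ∠EKG = 68°  [same arc EG]
2. ∠EGK = 72°  [cyclic VEGK, opposite ∠V+∠G]
3. ∠GKV = 121°  [cyclic VEGK, opposite ∠E+∠K]
4. ∠GEK = 40°  [△EGK]
5. ∠GVK = 40°  [same arc GK]
6. ∠KGV = 19°  [△VGK]

∠KGV = 19°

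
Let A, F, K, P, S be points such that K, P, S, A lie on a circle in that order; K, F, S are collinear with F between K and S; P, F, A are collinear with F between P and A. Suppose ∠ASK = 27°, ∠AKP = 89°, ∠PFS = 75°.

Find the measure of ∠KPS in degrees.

1. ∠APK = 27°  [same arc KA]
2. ∠KAP = 64°  [△KPA]
3. ∠KFP = 105°  [linear pair at F on KS]
4. ∠PKS = 48°  [△KFP]
5. ∠KSP = 64°  [same arc KP]
6. ∠KPS = 68°  [△KPS]

∠KPS = 68°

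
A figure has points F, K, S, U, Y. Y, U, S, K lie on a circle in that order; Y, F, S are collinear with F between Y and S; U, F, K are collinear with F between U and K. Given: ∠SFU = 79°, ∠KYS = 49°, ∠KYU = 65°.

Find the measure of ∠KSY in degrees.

1. ∠KFY = 79°  [vertical angles at F]
2. ∠UKY = 52°  [△YFK]
3. ∠KUY = 63°  [△YUK]
4. ∠KSY = 63°  [same arc YK]

∠KSY = 63°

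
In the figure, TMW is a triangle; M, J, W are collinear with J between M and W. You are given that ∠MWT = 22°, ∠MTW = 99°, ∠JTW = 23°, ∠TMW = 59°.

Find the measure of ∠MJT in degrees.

1. ∠JWT = 22°  [J on ray WM]
2. ∠TJW = 135°  [△TJW]
3. ∠MJT = 45°  [linear pair at J on MW]

∠MJT = 45°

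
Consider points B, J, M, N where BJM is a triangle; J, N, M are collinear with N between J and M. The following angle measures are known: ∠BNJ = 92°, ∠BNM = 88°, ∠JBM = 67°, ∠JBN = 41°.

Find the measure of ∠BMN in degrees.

1. ∠BJN = 47°  [△BJN]
2. ∠BJM = 47°  [N on ray JM]
3. ∠BMJ = 66°  [△BJM]
4. ∠BMN = 66°  [N on ray MJ]

∠BMN = 66°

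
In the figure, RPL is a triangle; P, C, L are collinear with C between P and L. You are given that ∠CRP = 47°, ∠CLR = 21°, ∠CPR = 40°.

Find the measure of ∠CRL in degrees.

1. ∠PCR = 93°  [△RPC]
2. ∠LCR = 87°  [linear pair at C on PL]
3. ∠CRL = 72°  [△RCL]

∠CRL = 72°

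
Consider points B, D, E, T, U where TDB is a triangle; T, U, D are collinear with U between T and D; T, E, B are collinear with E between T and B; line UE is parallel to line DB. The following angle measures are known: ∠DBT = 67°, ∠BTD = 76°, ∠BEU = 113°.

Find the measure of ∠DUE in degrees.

1. ∠BDT = 37°  [△TDB]
2. ∠EUT = 37°  [UE∥DB, corresponding at U]
3. ∠DUE = 143°  [linear pair at U on TD]

∠DUE = 143°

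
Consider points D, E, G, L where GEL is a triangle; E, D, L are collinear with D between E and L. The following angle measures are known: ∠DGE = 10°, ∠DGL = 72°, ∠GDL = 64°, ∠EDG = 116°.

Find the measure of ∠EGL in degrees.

∠EGL = 82°

1. ∠DEG = 54°  [△GED]
2. ∠DLG = 44°  [△GDL]
3. ∠GEL = 54°  [D on ray EL]
4. ∠ELG = 44°  [D on ray LE]
5. ∠EGL = 82°  [△GEL]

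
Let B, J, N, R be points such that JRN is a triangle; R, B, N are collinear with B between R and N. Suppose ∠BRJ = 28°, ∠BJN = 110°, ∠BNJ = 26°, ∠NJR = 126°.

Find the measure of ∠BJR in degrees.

∠BJR = 16°

1. ∠JBN = 44°  [△JBN]
2. ∠JBR = 136°  [linear pair at B on RN]
3. ∠BJR = 16°  [△JRB]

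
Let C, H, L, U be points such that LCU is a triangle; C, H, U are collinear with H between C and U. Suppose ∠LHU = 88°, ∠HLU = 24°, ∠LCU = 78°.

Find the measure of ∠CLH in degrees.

1. ∠CHL = 92°  [linear pair at H on CU]
2. ∠HCL = 78°  [H on ray CU]
3. ∠CLH = 10°  [△LCH]

∠CLH = 10°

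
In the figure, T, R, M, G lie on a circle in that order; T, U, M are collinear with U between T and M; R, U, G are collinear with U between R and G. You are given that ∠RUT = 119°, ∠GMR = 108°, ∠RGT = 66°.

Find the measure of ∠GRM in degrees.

1. ∠MUR = 61°  [linear pair at U on TM]
2. ∠RMT = 66°  [same arc TR]
3. ∠GRM = 53°  [△RUM]

∠GRM = 53°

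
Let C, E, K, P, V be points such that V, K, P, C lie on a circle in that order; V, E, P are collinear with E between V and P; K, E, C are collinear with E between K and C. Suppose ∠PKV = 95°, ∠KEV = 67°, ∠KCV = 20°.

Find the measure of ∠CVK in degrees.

∠CVK = 112°

1. ∠KPV = 20°  [same arc VK]
2. ∠KVP = 65°  [△VKP]
3. ∠CKV = 48°  [△VEK]
4. ∠CVK = 112°  [△VKC]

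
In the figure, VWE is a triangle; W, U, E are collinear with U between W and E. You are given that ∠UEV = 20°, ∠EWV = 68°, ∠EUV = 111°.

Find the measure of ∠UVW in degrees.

1. ∠UWV = 68°  [U on ray WE]
2. ∠VUW = 69°  [linear pair at U on WE]
3. ∠UVW = 43°  [△VWU]

∠UVW = 43°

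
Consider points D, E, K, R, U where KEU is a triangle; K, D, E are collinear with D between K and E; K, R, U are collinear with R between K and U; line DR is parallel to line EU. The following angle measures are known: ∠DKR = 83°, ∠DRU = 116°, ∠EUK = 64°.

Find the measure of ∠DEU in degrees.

∠DEU = 33°

1. ∠EKU = 83°  [D on KE, R on KU]
2. ∠KEU = 33°  [△KEU]
3. ∠DEU = 33°  [D on ray EK]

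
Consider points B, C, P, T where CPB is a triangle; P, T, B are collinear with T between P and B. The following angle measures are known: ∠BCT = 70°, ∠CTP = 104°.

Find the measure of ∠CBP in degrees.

1. ∠BTC = 76°  [linear pair at T on PB]
2. ∠CBT = 34°  [△CTB]
3. ∠CBP = 34°  [T on ray BP]

∠CBP = 34°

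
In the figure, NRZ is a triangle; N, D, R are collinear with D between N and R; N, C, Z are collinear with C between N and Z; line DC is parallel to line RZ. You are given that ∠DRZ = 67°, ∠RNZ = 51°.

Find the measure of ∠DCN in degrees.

1. ∠NRZ = 67°  [D on ray RN]
2. ∠NZR = 62°  [△NRZ]
3. ∠DCN = 62°  [DC∥RZ, corresponding at C]

∠DCN = 62°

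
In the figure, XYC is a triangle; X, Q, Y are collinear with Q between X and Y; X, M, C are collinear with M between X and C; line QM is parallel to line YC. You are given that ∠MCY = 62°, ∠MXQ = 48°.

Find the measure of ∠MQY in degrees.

∠MQY = 110°

1. ∠XCY = 62°  [M on ray CX]
2. ∠CXY = 48°  [Q on XY, M on XC]
3. ∠CYX = 70°  [△XYC]
4. ∠MQX = 70°  [QM∥YC, corresponding at Q]
5. ∠MQY = 110°  [linear pair at Q on XY]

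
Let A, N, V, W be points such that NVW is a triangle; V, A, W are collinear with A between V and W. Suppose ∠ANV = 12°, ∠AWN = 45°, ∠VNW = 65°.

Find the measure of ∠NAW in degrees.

1. ∠NWV = 45°  [A on ray WV]
2. ∠NVW = 70°  [△NVW]
3. ∠AVN = 70°  [A on ray VW]
4. ∠NAV = 98°  [△NVA]
5. ∠NAW = 82°  [linear pair at A on VW]

∠NAW = 82°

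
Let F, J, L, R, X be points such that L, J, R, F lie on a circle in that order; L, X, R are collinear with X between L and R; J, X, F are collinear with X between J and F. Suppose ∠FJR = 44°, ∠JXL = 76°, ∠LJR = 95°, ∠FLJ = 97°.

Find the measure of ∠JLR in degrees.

1. ∠FLR = 44°  [same arc RF]
2. ∠FXR = 76°  [vertical angles at X]
3. ∠LFR = 85°  [cyclic LJRF, opposite ∠J+∠F]
4. ∠FRL = 51°  [△LRF]
5. ∠JFR = 53°  [△RXF]
6. ∠JLR = 53°  [same arc JR]

∠JLR = 53°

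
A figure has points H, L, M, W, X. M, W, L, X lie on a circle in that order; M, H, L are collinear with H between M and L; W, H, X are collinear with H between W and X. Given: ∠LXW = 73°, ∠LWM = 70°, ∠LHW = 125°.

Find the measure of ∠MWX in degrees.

1. ∠LMW = 73°  [same arc WL]
2. ∠MHW = 55°  [linear pair at H on ML]
3. ∠MWX = 52°  [△MHW]

∠MWX = 52°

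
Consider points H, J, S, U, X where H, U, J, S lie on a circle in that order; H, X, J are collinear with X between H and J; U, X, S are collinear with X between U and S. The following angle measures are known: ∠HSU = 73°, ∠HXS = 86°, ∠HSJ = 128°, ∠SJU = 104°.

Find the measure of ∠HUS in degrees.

1. ∠JHS = 21°  [△HXS]
2. ∠HJS = 31°  [△HJS]
3. ∠HUS = 31°  [same arc HS]

∠HUS = 31°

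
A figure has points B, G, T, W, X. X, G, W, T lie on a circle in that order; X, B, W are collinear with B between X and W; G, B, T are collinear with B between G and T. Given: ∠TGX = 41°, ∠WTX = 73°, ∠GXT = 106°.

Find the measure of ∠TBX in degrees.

1. ∠TWX = 41°  [same arc XT]
2. ∠GTX = 33°  [△XGT]
3. ∠TXW = 66°  [△XWT]
4. ∠TBX = 81°  [△XBT]

∠TBX = 81°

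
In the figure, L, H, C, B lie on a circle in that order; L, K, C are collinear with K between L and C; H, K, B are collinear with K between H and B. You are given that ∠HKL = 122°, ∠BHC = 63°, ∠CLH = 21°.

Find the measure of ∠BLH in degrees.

∠BLH = 84°

1. ∠BKC = 122°  [vertical angles at K]
2. ∠BHL = 37°  [△LKH]
3. ∠BLC = 63°  [same arc CB]
4. ∠BKL = 58°  [linear pair at K on LC]
5. ∠HBL = 59°  [△LKB]
6. ∠BLH = 84°  [△LHB]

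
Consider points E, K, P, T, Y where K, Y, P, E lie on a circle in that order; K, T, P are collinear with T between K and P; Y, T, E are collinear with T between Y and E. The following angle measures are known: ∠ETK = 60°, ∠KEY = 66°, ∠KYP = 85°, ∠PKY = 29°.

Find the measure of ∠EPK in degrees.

∠EPK = 31°

1. ∠ETP = 120°  [linear pair at T on KP]
2. ∠PEY = 29°  [same arc YP]
3. ∠EPK = 31°  [△PTE]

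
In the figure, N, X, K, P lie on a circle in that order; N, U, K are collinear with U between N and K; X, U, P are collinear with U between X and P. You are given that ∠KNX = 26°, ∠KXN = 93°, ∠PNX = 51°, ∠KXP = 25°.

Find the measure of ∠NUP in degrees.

1. ∠NKX = 61°  [△NXK]
2. ∠KNP = 25°  [same arc KP]
3. ∠NPX = 61°  [same arc NX]
4. ∠NUP = 94°  [△NUP]

∠NUP = 94°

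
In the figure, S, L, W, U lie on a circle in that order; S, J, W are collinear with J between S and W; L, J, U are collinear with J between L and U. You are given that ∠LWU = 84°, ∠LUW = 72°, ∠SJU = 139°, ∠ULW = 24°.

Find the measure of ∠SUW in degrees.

1. ∠UJW = 41°  [linear pair at J on SW]
2. ∠USW = 24°  [same arc WU]
3. ∠SWU = 67°  [△WJU]
4. ∠SUW = 89°  [△SWU]

∠SUW = 89°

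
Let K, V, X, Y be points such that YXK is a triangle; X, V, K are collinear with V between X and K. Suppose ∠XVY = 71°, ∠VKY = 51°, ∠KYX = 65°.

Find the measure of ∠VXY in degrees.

∠VXY = 64°

1. ∠XKY = 51°  [V on ray KX]
2. ∠KXY = 64°  [△YXK]
3. ∠VXY = 64°  [V on ray XK]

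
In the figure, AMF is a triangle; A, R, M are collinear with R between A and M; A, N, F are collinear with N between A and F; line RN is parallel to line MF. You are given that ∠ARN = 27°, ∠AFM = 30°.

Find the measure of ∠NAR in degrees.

1. ∠AMF = 27°  [RN∥MF, corresponding at R]
2. ∠FAM = 123°  [△AMF]
3. ∠NAR = 123°  [R on AM, N on AF]

∠NAR = 123°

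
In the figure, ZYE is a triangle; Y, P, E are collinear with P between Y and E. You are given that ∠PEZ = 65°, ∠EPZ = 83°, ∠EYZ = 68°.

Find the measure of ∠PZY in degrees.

1. ∠YPZ = 97°  [linear pair at P on YE]
2. ∠PYZ = 68°  [P on ray YE]
3. ∠PZY = 15°  [△ZYP]

∠PZY = 15°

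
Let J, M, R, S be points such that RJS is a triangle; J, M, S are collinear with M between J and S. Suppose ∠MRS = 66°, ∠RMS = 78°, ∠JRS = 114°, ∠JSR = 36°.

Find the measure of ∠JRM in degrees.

1. ∠JMR = 102°  [linear pair at M on JS]
2. ∠RJS = 30°  [△RJS]
3. ∠MJR = 30°  [M on ray JS]
4. ∠JRM = 48°  [△RJM]

∠JRM = 48°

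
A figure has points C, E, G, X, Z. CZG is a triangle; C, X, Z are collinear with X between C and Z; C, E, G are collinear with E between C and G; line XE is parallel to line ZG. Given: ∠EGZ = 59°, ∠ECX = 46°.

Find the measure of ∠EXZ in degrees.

∠EXZ = 105°

1. ∠CGZ = 59°  [E on ray GC]
2. ∠GCZ = 46°  [X on CZ, E on CG]
3. ∠CZG = 75°  [△CZG]
4. ∠CXE = 75°  [XE∥ZG, corresponding at X]
5. ∠EXZ = 105°  [linear pair at X on CZ]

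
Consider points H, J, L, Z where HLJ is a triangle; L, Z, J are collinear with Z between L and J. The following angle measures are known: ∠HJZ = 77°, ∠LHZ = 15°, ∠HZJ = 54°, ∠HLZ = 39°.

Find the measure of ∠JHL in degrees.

1. ∠HJL = 77°  [Z on ray JL]
2. ∠HLJ = 39°  [Z on ray LJ]
3. ∠JHL = 64°  [△HLJ]

∠JHL = 64°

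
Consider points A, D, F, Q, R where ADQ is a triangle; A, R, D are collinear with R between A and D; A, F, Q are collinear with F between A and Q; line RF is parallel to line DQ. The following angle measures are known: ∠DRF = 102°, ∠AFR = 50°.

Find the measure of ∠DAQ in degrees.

1. ∠ARF = 78°  [linear pair at R on AD]
2. ∠FAR = 52°  [△ARF]
3. ∠DAQ = 52°  [R on AD, F on AQ]

∠DAQ = 52°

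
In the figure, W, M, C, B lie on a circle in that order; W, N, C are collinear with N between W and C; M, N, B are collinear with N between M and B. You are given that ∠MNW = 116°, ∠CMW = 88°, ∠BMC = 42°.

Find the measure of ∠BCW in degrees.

1. ∠CBW = 92°  [cyclic WMCB, opposite ∠M+∠B]
2. ∠BWC = 42°  [same arc CB]
3. ∠BCW = 46°  [△WCB]

∠BCW = 46°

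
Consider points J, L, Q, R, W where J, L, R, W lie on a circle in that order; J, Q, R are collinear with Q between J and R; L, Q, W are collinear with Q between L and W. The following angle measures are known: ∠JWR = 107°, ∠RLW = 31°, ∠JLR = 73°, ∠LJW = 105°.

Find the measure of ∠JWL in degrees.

1. ∠RJW = 31°  [same arc RW]
2. ∠JRW = 42°  [△JRW]
3. ∠JLW = 42°  [same arc JW]
4. ∠JWL = 33°  [△JLW]

∠JWL = 33°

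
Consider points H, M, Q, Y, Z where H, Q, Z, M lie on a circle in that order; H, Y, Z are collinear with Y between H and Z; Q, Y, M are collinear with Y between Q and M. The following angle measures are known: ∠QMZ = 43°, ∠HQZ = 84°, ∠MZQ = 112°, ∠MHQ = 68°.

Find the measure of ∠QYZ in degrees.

1. ∠QHZ = 43°  [same arc QZ]
2. ∠MQZ = 25°  [△QZM]
3. ∠HZQ = 53°  [△HQZ]
4. ∠QYZ = 102°  [△QYZ]

∠QYZ = 102°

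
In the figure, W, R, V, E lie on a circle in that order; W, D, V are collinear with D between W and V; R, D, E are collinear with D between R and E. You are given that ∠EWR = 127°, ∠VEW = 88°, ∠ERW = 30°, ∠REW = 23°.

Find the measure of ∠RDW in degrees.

1. ∠VRW = 92°  [cyclic WRVE, opposite ∠R+∠E]
2. ∠RVW = 23°  [same arc WR]
3. ∠RWV = 65°  [△WRV]
4. ∠RDW = 85°  [△WDR]

∠RDW = 85°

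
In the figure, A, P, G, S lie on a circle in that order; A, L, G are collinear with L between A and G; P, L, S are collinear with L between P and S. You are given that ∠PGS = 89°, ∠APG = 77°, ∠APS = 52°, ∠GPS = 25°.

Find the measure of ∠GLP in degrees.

1. ∠PAS = 91°  [cyclic APGS, opposite ∠A+∠G]
2. ∠ASP = 37°  [△APS]
3. ∠AGP = 37°  [same arc AP]
4. ∠GLP = 118°  [△PLG]

∠GLP = 118°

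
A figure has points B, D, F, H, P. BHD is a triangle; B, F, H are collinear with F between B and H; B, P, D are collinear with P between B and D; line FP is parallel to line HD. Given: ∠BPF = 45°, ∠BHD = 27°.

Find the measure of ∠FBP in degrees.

1. ∠BDH = 45°  [FP∥HD, corresponding at P]
2. ∠DBH = 108°  [△BHD]
3. ∠FBP = 108°  [F on BH, P on BD]

∠FBP = 108°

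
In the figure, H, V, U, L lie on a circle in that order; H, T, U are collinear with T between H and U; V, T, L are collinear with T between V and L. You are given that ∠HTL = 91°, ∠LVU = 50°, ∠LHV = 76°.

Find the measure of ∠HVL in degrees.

1. ∠LHU = 50°  [same arc UL]
2. ∠HLV = 39°  [△HTL]
3. ∠HVL = 65°  [△HVL]

∠HVL = 65°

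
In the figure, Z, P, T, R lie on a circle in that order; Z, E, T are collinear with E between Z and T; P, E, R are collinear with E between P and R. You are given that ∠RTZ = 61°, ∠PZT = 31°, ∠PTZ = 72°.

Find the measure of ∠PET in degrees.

1. ∠RPZ = 61°  [same arc ZR]
2. ∠PEZ = 88°  [△ZEP]
3. ∠PET = 92°  [linear pair at E on ZT]

∠PET = 92°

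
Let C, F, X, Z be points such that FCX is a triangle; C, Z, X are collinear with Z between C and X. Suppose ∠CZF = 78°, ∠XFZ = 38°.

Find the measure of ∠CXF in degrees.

1. ∠FZX = 102°  [linear pair at Z on CX]
2. ∠FXZ = 40°  [△FZX]
3. ∠CXF = 40°  [Z on ray XC]

∠CXF = 40°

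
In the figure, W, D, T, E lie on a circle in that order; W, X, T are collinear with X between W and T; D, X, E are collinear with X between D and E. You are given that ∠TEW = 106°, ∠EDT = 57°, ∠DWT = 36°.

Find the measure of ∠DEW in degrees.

1. ∠TDW = 74°  [cyclic WDTE, opposite ∠D+∠E]
2. ∠DTW = 70°  [△WDT]
3. ∠DEW = 70°  [same arc WD]

∠DEW = 70°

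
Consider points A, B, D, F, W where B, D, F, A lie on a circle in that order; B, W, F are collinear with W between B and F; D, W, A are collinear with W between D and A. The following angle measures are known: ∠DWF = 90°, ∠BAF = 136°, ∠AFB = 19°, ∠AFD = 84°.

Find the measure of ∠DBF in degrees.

1. ∠BWD = 90°  [linear pair at W on BF]
2. ∠ADB = 19°  [same arc BA]
3. ∠DBF = 71°  [△BWD]

∠DBF = 71°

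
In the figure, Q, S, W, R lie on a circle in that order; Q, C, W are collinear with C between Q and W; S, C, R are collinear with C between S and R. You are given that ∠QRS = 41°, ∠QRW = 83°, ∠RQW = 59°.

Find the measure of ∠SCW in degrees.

1. ∠QWS = 41°  [same arc QS]
2. ∠RSW = 59°  [same arc WR]
3. ∠SCW = 80°  [△SCW]

∠SCW = 80°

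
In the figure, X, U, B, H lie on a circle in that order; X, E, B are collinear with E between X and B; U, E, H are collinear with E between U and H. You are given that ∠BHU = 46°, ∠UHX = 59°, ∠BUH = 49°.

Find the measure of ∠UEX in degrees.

1. ∠UBX = 59°  [same arc XU]
2. ∠BEU = 72°  [△UEB]
3. ∠UEX = 108°  [linear pair at E on XB]

∠UEX = 108°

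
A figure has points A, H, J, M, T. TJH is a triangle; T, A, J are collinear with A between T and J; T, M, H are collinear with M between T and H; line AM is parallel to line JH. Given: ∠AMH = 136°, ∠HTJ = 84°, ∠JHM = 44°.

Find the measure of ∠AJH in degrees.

1. ∠JHT = 44°  [M on ray HT]
2. ∠HJT = 52°  [△TJH]
3. ∠AJH = 52°  [A on ray JT]

∠AJH = 52°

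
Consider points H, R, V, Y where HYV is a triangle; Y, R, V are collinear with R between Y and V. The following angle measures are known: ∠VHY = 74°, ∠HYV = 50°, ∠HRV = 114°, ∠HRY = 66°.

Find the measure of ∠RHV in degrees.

1. ∠HVY = 56°  [△HYV]
2. ∠HVR = 56°  [R on ray VY]
3. ∠RHV = 10°  [△HRV]

∠RHV = 10°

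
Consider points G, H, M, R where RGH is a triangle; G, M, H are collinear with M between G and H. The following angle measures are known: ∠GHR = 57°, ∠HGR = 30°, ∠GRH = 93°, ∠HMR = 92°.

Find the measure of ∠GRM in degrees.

1. ∠MGR = 30°  [M on ray GH]
2. ∠GMR = 88°  [linear pair at M on GH]
3. ∠GRM = 62°  [△RGM]

∠GRM = 62°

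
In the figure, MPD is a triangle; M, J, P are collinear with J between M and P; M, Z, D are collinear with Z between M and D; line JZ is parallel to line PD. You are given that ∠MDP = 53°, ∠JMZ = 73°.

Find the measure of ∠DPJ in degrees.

1. ∠JZM = 53°  [JZ∥PD, corresponding at Z]
2. ∠MJZ = 54°  [△MJZ]
3. ∠PJZ = 126°  [linear pair at J on MP]
4. ∠DPJ = 54°  [JZ∥PD, co-interior at P–J]

∠DPJ = 54°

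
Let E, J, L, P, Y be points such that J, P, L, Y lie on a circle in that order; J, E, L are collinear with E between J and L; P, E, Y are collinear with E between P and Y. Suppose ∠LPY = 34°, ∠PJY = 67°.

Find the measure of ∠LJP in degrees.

∠LJP = 33°

1. ∠PLY = 113°  [cyclic JPLY, opposite ∠J+∠L]
2. ∠LYP = 33°  [△PLY]
3. ∠LJP = 33°  [same arc PL]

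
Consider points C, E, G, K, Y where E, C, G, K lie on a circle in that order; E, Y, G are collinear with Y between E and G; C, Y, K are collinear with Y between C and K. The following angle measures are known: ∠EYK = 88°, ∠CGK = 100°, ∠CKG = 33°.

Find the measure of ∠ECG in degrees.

∠ECG = 102°

1. ∠CYG = 88°  [vertical angles at Y]
2. ∠GCK = 47°  [△CGK]
3. ∠CEG = 33°  [same arc CG]
4. ∠CGE = 45°  [△CYG]
5. ∠ECG = 102°  [△ECG]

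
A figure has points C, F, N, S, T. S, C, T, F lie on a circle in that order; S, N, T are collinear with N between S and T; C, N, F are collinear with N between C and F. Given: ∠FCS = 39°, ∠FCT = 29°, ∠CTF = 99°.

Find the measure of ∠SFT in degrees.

∠SFT = 112°

1. ∠FTS = 39°  [same arc SF]
2. ∠FST = 29°  [same arc TF]
3. ∠SFT = 112°  [△STF]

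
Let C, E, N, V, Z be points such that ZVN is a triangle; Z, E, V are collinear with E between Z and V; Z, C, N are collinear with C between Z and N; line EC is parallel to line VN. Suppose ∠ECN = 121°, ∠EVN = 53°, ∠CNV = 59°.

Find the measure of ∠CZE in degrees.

1. ∠NVZ = 53°  [E on ray VZ]
2. ∠VNZ = 59°  [C on ray NZ]
3. ∠NZV = 68°  [△ZVN]
4. ∠CZE = 68°  [E on ZV, C on ZN]

∠CZE = 68°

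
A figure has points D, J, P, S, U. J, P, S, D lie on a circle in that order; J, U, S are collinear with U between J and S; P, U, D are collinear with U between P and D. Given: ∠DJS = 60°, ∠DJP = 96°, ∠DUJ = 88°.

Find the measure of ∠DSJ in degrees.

1. ∠JDP = 32°  [△JUD]
2. ∠DPJ = 52°  [△JPD]
3. ∠DSJ = 52°  [same arc JD]

∠DSJ = 52°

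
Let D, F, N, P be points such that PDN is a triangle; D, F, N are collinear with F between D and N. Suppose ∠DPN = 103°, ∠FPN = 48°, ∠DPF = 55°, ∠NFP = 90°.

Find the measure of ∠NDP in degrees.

∠NDP = 35°

1. ∠FNP = 42°  [△PFN]
2. ∠DNP = 42°  [F on ray ND]
3. ∠NDP = 35°  [△PDN]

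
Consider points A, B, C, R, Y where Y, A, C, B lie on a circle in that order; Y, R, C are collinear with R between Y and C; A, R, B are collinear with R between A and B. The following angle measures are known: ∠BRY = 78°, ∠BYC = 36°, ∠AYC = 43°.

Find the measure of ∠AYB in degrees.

∠AYB = 79°

1. ∠BAC = 36°  [same arc CB]
2. ∠ABC = 43°  [same arc AC]
3. ∠ACB = 101°  [△ACB]
4. ∠AYB = 79°  [cyclic YACB, opposite ∠Y+∠C]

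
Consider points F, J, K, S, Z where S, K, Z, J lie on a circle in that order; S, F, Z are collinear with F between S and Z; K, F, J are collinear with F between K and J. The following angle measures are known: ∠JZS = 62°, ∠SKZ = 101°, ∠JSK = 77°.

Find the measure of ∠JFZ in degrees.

∠JFZ = 80°

1. ∠JKS = 62°  [same arc SJ]
2. ∠SJZ = 79°  [cyclic SKZJ, opposite ∠K+∠J]
3. ∠KJS = 41°  [△SKJ]
4. ∠JSZ = 39°  [△SZJ]
5. ∠JFS = 100°  [△SFJ]
6. ∠JFZ = 80°  [linear pair at F on SZ]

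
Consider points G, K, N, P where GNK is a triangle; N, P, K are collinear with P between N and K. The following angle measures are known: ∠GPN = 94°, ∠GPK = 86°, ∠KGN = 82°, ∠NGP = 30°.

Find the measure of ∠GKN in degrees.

∠GKN = 42°

1. ∠GNP = 56°  [△GNP]
2. ∠GNK = 56°  [P on ray NK]
3. ∠GKN = 42°  [△GNK]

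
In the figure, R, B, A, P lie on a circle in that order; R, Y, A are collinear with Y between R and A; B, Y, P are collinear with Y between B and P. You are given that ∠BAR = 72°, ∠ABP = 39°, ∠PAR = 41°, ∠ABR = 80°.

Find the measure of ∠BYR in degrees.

1. ∠ARB = 28°  [△RBA]
2. ∠PBR = 41°  [same arc RP]
3. ∠BYR = 111°  [△RYB]

∠BYR = 111°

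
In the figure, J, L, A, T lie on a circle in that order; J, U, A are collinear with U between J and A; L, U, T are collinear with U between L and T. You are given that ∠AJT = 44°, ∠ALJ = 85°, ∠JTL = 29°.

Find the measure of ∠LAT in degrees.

∠LAT = 70°

1. ∠ALT = 44°  [same arc AT]
2. ∠JUT = 107°  [△JUT]
3. ∠ATJ = 95°  [cyclic JLAT, opposite ∠L+∠T]
4. ∠AUT = 73°  [linear pair at U on JA]
5. ∠JAT = 41°  [△JAT]
6. ∠ATL = 66°  [△AUT]
7. ∠LAT = 70°  [△LAT]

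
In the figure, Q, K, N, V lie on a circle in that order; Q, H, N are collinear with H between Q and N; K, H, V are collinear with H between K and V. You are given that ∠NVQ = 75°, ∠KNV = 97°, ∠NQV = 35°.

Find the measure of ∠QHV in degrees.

∠QHV = 118°

1. ∠QNV = 70°  [△QNV]
2. ∠KQV = 83°  [cyclic QKNV, opposite ∠Q+∠N]
3. ∠QKV = 70°  [same arc QV]
4. ∠KVQ = 27°  [△QKV]
5. ∠QHV = 118°  [△QHV]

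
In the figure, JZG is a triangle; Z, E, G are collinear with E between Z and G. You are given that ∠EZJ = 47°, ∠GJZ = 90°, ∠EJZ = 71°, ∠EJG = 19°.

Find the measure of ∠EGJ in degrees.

1. ∠GZJ = 47°  [E on ray ZG]
2. ∠JGZ = 43°  [△JZG]
3. ∠EGJ = 43°  [E on ray GZ]

∠EGJ = 43°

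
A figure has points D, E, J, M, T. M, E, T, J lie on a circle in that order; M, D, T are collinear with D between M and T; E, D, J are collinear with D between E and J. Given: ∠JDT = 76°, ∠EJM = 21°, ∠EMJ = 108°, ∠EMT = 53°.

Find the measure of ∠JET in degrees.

∠JET = 55°

1. ∠EDM = 76°  [vertical angles at D]
2. ∠ETM = 21°  [same arc ME]
3. ∠EDT = 104°  [linear pair at D on MT]
4. ∠JET = 55°  [△EDT]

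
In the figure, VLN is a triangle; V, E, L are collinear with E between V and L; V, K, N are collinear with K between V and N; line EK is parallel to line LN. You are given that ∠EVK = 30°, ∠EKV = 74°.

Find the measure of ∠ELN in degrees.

∠ELN = 76°

1. ∠KEV = 76°  [△VEK]
2. ∠KEL = 104°  [linear pair at E on VL]
3. ∠ELN = 76°  [EK∥LN, co-interior at L–E]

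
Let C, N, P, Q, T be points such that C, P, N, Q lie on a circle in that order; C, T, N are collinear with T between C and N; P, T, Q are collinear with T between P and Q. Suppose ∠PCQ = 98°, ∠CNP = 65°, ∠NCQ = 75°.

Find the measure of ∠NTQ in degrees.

1. ∠CQP = 65°  [same arc CP]
2. ∠CTQ = 40°  [△CTQ]
3. ∠NTQ = 140°  [linear pair at T on CN]

∠NTQ = 140°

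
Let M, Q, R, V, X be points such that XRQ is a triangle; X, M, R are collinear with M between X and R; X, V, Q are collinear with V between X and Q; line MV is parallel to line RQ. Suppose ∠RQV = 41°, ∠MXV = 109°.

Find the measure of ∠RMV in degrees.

1. ∠RQX = 41°  [V on ray QX]
2. ∠QXR = 109°  [M on XR, V on XQ]
3. ∠QRX = 30°  [△XRQ]
4. ∠VMX = 30°  [MV∥RQ, corresponding at M]
5. ∠RMV = 150°  [linear pair at M on XR]

∠RMV = 150°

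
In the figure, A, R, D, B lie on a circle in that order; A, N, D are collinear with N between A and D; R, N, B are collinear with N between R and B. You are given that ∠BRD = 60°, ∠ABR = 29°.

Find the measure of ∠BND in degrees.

∠BND = 89°

1. ∠BAD = 60°  [same arc DB]
2. ∠ANB = 91°  [△ANB]
3. ∠BND = 89°  [linear pair at N on AD]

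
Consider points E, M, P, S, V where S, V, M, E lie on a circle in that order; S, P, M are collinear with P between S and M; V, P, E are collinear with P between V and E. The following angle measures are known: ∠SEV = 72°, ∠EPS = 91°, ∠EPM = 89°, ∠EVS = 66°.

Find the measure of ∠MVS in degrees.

∠MVS = 83°

1. ∠SMV = 72°  [same arc SV]
2. ∠SPV = 89°  [vertical angles at P]
3. ∠MSV = 25°  [△SPV]
4. ∠MVS = 83°  [△SVM]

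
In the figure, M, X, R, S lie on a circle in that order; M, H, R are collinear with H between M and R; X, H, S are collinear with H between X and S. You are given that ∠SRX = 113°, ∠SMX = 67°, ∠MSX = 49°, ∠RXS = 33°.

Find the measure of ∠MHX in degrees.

1. ∠RSX = 34°  [△XRS]
2. ∠MXS = 64°  [△MXS]
3. ∠RMX = 34°  [same arc XR]
4. ∠MHX = 82°  [△MHX]

∠MHX = 82°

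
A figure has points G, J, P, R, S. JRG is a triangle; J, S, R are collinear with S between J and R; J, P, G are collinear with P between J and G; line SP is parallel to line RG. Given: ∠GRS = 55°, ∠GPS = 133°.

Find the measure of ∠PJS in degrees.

∠PJS = 78°

1. ∠GRJ = 55°  [S on ray RJ]
2. ∠JPS = 47°  [linear pair at P on JG]
3. ∠JSP = 55°  [SP∥RG, corresponding at S]
4. ∠PJS = 78°  [△JSP]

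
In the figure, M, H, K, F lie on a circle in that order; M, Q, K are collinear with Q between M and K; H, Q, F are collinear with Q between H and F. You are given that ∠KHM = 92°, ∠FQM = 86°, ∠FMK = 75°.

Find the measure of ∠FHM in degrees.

∠FHM = 17°

1. ∠KFM = 88°  [cyclic MHKF, opposite ∠H+∠F]
2. ∠FKM = 17°  [△MKF]
3. ∠FHM = 17°  [same arc MF]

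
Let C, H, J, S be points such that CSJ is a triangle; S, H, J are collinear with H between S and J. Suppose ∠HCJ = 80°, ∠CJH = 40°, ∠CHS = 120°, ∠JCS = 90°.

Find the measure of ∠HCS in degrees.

1. ∠CJS = 40°  [H on ray JS]
2. ∠CSJ = 50°  [△CSJ]
3. ∠CSH = 50°  [H on ray SJ]
4. ∠HCS = 10°  [△CSH]

∠HCS = 10°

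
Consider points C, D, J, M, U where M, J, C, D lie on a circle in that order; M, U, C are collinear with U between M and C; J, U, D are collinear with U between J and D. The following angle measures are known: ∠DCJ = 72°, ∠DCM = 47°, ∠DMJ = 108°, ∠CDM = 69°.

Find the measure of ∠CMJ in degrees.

∠CMJ = 44°

1. ∠DJM = 47°  [same arc MD]
2. ∠JDM = 25°  [△MJD]
3. ∠CJM = 111°  [cyclic MJCD, opposite ∠J+∠D]
4. ∠JCM = 25°  [same arc MJ]
5. ∠CMJ = 44°  [△MJC]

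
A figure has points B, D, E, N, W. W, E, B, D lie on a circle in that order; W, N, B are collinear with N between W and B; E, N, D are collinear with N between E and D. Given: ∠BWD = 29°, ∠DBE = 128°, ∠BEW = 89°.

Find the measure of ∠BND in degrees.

∠BND = 97°

1. ∠BED = 29°  [same arc BD]
2. ∠BDE = 23°  [△EBD]
3. ∠BDW = 91°  [cyclic WEBD, opposite ∠E+∠D]
4. ∠DBW = 60°  [△WBD]
5. ∠BND = 97°  [△BND]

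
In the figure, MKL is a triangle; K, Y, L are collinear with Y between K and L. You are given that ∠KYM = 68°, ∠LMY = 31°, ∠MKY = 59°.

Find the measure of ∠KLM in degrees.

1. ∠LYM = 112°  [linear pair at Y on KL]
2. ∠MLY = 37°  [△MYL]
3. ∠KLM = 37°  [Y on ray LK]

∠KLM = 37°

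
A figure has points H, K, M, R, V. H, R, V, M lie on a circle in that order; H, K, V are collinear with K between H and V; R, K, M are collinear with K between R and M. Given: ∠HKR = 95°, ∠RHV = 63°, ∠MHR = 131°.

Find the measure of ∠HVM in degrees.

∠HVM = 22°

1. ∠MKV = 95°  [vertical angles at K]
2. ∠RMV = 63°  [same arc RV]
3. ∠HVM = 22°  [△VKM]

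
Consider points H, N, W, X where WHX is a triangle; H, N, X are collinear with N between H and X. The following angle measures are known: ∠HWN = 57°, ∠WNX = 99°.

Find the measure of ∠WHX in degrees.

1. ∠HNW = 81°  [linear pair at N on HX]
2. ∠NHW = 42°  [△WHN]
3. ∠WHX = 42°  [N on ray HX]

∠WHX = 42°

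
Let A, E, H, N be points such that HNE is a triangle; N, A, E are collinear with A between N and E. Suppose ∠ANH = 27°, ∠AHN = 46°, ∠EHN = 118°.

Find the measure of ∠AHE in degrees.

1. ∠HAN = 107°  [△HNA]
2. ∠ENH = 27°  [A on ray NE]
3. ∠HEN = 35°  [△HNE]
4. ∠EAH = 73°  [linear pair at A on NE]
5. ∠AEH = 35°  [A on ray EN]
6. ∠AHE = 72°  [△HAE]

∠AHE = 72°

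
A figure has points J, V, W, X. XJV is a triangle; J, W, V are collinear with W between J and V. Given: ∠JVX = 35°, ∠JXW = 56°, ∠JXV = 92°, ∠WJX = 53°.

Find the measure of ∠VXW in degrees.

∠VXW = 36°

1. ∠WVX = 35°  [W on ray VJ]
2. ∠JWX = 71°  [△XJW]
3. ∠VWX = 109°  [linear pair at W on JV]
4. ∠VXW = 36°  [△XWV]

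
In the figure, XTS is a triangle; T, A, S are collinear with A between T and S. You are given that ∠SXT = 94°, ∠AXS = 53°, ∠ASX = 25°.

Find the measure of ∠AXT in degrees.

1. ∠SAX = 102°  [△XAS]
2. ∠TSX = 25°  [A on ray ST]
3. ∠TAX = 78°  [linear pair at A on TS]
4. ∠STX = 61°  [△XTS]
5. ∠ATX = 61°  [A on ray TS]
6. ∠AXT = 41°  [△XTA]

∠AXT = 41°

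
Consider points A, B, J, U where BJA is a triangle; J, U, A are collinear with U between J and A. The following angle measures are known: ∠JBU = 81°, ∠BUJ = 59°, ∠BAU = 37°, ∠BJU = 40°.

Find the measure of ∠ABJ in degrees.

∠ABJ = 103°

1. ∠BAJ = 37°  [U on ray AJ]
2. ∠AJB = 40°  [U on ray JA]
3. ∠ABJ = 103°  [△BJA]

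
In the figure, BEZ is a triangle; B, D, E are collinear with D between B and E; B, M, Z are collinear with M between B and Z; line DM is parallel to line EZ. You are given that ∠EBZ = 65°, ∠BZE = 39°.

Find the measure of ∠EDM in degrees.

1. ∠BEZ = 76°  [△BEZ]
2. ∠BDM = 76°  [DM∥EZ, corresponding at D]
3. ∠EDM = 104°  [linear pair at D on BE]

∠EDM = 104°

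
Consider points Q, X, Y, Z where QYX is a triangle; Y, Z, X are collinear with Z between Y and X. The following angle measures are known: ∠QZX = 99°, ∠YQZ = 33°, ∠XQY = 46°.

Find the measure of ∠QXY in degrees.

∠QXY = 68°

1. ∠QZY = 81°  [linear pair at Z on YX]
2. ∠QYZ = 66°  [△QYZ]
3. ∠QYX = 66°  [Z on ray YX]
4. ∠QXY = 68°  [△QYX]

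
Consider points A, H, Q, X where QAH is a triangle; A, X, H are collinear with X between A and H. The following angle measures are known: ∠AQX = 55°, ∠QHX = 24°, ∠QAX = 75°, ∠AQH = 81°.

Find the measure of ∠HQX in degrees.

1. ∠AXQ = 50°  [△QAX]
2. ∠HXQ = 130°  [linear pair at X on AH]
3. ∠HQX = 26°  [△QXH]

∠HQX = 26°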